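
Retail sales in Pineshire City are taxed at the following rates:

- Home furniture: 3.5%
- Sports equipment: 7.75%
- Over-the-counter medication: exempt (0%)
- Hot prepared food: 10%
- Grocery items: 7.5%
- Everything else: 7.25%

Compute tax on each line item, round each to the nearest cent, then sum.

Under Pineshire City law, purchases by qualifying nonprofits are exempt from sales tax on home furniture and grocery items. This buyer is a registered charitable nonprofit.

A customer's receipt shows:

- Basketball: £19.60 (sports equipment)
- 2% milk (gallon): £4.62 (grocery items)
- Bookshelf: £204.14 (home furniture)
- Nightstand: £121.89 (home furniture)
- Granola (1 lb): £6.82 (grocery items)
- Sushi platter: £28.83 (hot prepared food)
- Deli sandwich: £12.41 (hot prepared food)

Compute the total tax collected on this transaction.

Basketball £19.60: sports equipment → 7.75% → £1.52
2% milk (gallon) £4.62: grocery items, buyer-exempt → 0% → £0.00
Bookshelf £204.14: home furniture, buyer-exempt → 0% → £0.00
Nightstand £121.89: home furniture, buyer-exempt → 0% → £0.00
Granola (1 lb) £6.82: grocery items, buyer-exempt → 0% → £0.00
Sushi platter £28.83: hot prepared food → 10% → £2.88
Deli sandwich £12.41: hot prepared food → 10% → £1.24
Total tax = £1.52 + £2.88 + £1.24 = £5.64

£5.64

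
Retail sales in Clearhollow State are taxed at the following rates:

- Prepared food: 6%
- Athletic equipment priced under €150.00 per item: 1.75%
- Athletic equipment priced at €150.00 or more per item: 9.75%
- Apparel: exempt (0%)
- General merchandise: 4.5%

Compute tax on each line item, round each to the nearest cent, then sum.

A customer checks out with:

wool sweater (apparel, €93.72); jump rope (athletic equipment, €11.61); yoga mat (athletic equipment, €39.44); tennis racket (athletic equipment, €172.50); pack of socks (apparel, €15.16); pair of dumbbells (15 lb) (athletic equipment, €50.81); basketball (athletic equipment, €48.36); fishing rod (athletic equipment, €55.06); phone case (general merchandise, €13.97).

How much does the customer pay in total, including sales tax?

Wool sweater €93.72: apparel → 0% → €0.00
Jump rope €11.61: athletic equipment, under €150.00 → 1.75% → €0.20
Yoga mat €39.44: athletic equipment, under €150.00 → 1.75% → €0.69
Tennis racket €172.50: athletic equipment, €150.00 or more → 9.75% → €16.82
Pack of socks €15.16: apparel → 0% → €0.00
Pair of dumbbells (15 lb) €50.81: athletic equipment, under €150.00 → 1.75% → €0.89
Basketball €48.36: athletic equipment, under €150.00 → 1.75% → €0.85
Fishing rod €55.06: athletic equipment, under €150.00 → 1.75% → €0.96
Phone case €13.97: general merchandise → 4.5% → €0.63
Subtotal = €500.63; tax = €21.04; total due = €521.67

€521.67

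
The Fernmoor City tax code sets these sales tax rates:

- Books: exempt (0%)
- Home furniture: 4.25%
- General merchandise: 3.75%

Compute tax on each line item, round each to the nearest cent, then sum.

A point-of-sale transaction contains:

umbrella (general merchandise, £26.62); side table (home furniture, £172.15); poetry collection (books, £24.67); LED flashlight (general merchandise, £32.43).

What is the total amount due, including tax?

Umbrella £26.62: general merchandise → 3.75% → £1.00
Side table £172.15: home furniture → 4.25% → £7.32
Poetry collection £24.67: books → 0% → £0.00
LED flashlight £32.43: general merchandise → 3.75% → £1.22
Subtotal = £255.87; tax = £9.54; total due = £265.41

£265.41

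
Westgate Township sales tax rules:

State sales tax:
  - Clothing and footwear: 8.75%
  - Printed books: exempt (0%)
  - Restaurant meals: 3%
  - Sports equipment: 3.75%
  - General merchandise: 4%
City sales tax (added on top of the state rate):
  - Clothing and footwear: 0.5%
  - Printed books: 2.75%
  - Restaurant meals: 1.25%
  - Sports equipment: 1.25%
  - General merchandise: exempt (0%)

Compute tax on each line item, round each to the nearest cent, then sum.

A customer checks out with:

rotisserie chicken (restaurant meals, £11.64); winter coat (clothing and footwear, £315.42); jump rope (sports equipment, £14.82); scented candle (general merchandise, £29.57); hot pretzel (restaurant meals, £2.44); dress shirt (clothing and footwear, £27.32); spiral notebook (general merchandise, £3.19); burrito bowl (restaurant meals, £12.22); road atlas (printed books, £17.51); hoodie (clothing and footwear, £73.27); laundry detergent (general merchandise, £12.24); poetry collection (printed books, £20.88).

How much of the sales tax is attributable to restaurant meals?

Rotisserie chicken £11.64: restaurant meals → 3% + 1.25% city = 4.25% → £0.49
Hot pretzel £2.44: restaurant meals → 3% + 1.25% city = 4.25% → £0.10
Burrito bowl £12.22: restaurant meals → 3% + 1.25% city = 4.25% → £0.52
Tax on restaurant meals = £0.49 + £0.10 + £0.52 = £1.11

£1.11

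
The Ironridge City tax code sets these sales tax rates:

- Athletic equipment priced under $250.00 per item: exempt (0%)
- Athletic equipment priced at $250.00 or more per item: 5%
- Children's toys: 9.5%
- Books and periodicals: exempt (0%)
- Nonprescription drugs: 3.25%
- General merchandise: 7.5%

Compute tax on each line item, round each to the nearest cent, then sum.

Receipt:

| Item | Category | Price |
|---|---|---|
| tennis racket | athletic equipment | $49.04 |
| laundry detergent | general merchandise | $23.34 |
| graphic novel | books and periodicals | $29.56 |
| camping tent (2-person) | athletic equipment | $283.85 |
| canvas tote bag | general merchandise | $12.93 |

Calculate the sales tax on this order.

Tennis racket $49.04: athletic equipment, under $250.00 → 0% → $0.00
Laundry detergent $23.34: general merchandise → 7.5% → $1.75
Graphic novel $29.56: books and periodicals → 0% → $0.00
Camping tent (2-person) $283.85: athletic equipment, $250.00 or more → 5% → $14.19
Canvas tote bag $12.93: general merchandise → 7.5% → $0.97
Total tax = $1.75 + $14.19 + $0.97 = $16.91

$16.91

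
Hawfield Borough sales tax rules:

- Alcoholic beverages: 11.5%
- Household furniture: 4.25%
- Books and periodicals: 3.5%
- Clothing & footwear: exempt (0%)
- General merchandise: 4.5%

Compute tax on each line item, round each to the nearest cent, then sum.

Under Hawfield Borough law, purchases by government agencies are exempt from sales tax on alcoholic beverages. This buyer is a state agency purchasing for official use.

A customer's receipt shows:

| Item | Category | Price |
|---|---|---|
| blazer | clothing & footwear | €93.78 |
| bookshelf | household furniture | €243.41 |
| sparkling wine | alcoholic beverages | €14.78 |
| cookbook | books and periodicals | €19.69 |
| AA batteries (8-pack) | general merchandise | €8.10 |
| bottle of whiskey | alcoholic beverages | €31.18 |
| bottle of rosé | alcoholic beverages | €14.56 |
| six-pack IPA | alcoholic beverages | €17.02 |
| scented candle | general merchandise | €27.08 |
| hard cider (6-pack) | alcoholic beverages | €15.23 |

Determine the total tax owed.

Blazer €93.78: clothing & footwear → 0% → €0.00
Bookshelf €243.41: household furniture → 4.25% → €10.34
Sparkling wine €14.78: alcoholic beverages, buyer-exempt → 0% → €0.00
Cookbook €19.69: books and periodicals → 3.5% → €0.69
AA batteries (8-pack) €8.10: general merchandise → 4.5% → €0.36
Bottle of whiskey €31.18: alcoholic beverages, buyer-exempt → 0% → €0.00
Bottle of rosé €14.56: alcoholic beverages, buyer-exempt → 0% → €0.00
Six-pack IPA €17.02: alcoholic beverages, buyer-exempt → 0% → €0.00
Scented candle €27.08: general merchandise → 4.5% → €1.22
Hard cider (6-pack) €15.23: alcoholic beverages, buyer-exempt → 0% → €0.00
Total tax = €10.34 + €0.69 + €0.36 + €1.22 = €12.61

€12.61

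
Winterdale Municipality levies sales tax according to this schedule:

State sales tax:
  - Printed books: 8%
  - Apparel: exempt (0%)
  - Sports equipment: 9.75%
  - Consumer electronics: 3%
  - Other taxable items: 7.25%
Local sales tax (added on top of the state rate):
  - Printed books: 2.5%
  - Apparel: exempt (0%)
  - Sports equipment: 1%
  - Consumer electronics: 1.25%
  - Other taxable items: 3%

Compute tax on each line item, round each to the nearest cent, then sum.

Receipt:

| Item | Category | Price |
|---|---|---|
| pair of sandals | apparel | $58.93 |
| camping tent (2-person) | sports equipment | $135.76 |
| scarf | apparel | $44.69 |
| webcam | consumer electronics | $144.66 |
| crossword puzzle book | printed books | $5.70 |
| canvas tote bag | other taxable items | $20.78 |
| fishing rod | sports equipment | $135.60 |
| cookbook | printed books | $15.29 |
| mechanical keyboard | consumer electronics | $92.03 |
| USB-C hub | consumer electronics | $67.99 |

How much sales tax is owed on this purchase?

Pair of sandals $58.93: apparel → 0% + 0% local = 0% → $0.00
Camping tent (2-person) $135.76: sports equipment → 9.75% + 1% local = 10.75% → $14.59
Scarf $44.69: apparel → 0% + 0% local = 0% → $0.00
Webcam $144.66: consumer electronics → 3% + 1.25% local = 4.25% → $6.15
Crossword puzzle book $5.70: printed books → 8% + 2.5% local = 10.5% → $0.60
Canvas tote bag $20.78: other taxable items → 7.25% + 3% local = 10.25% → $2.13
Fishing rod $135.60: sports equipment → 9.75% + 1% local = 10.75% → $14.58
Cookbook $15.29: printed books → 8% + 2.5% local = 10.5% → $1.61
Mechanical keyboard $92.03: consumer electronics → 3% + 1.25% local = 4.25% → $3.91
USB-C hub $67.99: consumer electronics → 3% + 1.25% local = 4.25% → $2.89
Total tax = $14.59 + $6.15 + $0.60 + $2.13 + $14.58 + $1.61 + $3.91 + $2.89 = $46.46

$46.46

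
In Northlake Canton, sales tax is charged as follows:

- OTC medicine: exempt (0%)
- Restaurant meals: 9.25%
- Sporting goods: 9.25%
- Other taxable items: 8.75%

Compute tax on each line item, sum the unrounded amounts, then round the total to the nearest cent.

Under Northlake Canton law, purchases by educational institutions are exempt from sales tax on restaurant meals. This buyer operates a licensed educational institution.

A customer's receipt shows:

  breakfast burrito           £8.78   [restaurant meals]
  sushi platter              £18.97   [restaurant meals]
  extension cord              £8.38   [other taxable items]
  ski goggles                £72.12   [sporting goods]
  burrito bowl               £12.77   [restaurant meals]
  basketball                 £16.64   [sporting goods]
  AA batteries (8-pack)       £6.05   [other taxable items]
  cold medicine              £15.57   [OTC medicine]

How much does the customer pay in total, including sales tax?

£168.75

Breakfast burrito £8.78: restaurant meals, buyer-exempt → 0% → £0.00
Sushi platter £18.97: restaurant meals, buyer-exempt → 0% → £0.00
Extension cord £8.38: other taxable items → 8.75% → £0.73325
Ski goggles £72.12: sporting goods → 9.25% → £6.6711
Burrito bowl £12.77: restaurant meals, buyer-exempt → 0% → £0.00
Basketball £16.64: sporting goods → 9.25% → £1.5392
AA batteries (8-pack) £6.05: other taxable items → 8.75% → £0.529375
Cold medicine £15.57: OTC medicine → 0% → £0.00
Subtotal = £159.28; unrounded tax = £9.472925 → £9.47; total due = £168.75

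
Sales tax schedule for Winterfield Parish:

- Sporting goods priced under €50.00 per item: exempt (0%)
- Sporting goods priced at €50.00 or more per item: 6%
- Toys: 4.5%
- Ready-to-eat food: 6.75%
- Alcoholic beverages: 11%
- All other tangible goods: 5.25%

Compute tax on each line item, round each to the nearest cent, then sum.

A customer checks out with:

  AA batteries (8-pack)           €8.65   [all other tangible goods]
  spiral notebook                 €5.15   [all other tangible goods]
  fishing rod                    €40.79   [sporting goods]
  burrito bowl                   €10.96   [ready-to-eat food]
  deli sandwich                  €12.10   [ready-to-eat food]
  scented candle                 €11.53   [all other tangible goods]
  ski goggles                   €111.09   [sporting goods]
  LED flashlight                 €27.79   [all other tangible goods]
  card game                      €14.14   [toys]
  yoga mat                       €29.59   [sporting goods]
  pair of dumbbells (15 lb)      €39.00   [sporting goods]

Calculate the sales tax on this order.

AA batteries (8-pack) €8.65: all other tangible goods → 5.25% → €0.45
Spiral notebook €5.15: all other tangible goods → 5.25% → €0.27
Fishing rod €40.79: sporting goods, under €50.00 → 0% → €0.00
Burrito bowl €10.96: ready-to-eat food → 6.75% → €0.74
Deli sandwich €12.10: ready-to-eat food → 6.75% → €0.82
Scented candle €11.53: all other tangible goods → 5.25% → €0.61
Ski goggles €111.09: sporting goods, €50.00 or more → 6% → €6.67
LED flashlight €27.79: all other tangible goods → 5.25% → €1.46
Card game €14.14: toys → 4.5% → €0.64
Yoga mat €29.59: sporting goods, under €50.00 → 0% → €0.00
Pair of dumbbells (15 lb) €39.00: sporting goods, under €50.00 → 0% → €0.00
Total tax = €0.45 + €0.27 + €0.74 + €0.82 + €0.61 + €6.67 + €1.46 + €0.64 = €11.66

€11.66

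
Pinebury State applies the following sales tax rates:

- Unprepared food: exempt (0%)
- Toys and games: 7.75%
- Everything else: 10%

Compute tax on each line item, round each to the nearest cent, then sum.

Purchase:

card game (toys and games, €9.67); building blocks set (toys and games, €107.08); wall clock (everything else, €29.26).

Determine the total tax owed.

Card game €9.67: toys and games → 7.75% → €0.75
Building blocks set €107.08: toys and games → 7.75% → €8.30
Wall clock €29.26: everything else → 10% → €2.93
Total tax = €0.75 + €8.30 + €2.93 = €11.98

€11.98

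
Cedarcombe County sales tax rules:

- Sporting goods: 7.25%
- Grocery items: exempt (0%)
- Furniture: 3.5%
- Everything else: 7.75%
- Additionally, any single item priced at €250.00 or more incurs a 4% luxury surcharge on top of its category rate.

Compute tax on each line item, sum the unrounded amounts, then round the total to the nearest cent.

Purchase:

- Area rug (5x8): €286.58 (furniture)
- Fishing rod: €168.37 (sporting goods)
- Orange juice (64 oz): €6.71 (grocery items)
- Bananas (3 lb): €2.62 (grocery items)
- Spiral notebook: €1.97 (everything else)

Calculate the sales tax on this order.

Area rug (5x8) €286.58: furniture → 3.5% + 4% surcharge = 7.5% → €21.4935
Fishing rod €168.37: sporting goods → 7.25% → €12.206825
Orange juice (64 oz) €6.71: grocery items → 0% → €0.00
Bananas (3 lb) €2.62: grocery items → 0% → €0.00
Spiral notebook €1.97: everything else → 7.75% → €0.152675
Unrounded tax sum = €33.853 → €33.85

€33.85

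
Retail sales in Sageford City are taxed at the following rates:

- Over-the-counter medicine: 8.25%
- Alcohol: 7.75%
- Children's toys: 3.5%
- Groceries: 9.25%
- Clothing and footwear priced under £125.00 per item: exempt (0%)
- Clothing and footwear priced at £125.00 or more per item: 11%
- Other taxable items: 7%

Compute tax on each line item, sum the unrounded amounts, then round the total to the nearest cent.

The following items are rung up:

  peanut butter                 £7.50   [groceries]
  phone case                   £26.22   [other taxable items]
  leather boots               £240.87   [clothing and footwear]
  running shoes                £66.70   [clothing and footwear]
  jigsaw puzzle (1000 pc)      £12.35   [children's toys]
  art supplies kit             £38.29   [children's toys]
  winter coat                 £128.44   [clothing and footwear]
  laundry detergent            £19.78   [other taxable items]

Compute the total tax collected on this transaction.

£46.31

Peanut butter £7.50: groceries → 9.25% → £0.69375
Phone case £26.22: other taxable items → 7% → £1.8354
Leather boots £240.87: clothing and footwear, £125.00 or more → 11% → £26.4957
Running shoes £66.70: clothing and footwear, under £125.00 → 0% → £0.00
Jigsaw puzzle (1000 pc) £12.35: children's toys → 3.5% → £0.43225
Art supplies kit £38.29: children's toys → 3.5% → £1.34015
Winter coat £128.44: clothing and footwear, £125.00 or more → 11% → £14.1284
Laundry detergent £19.78: other taxable items → 7% → £1.3846
Unrounded tax sum = £46.31025 → £46.31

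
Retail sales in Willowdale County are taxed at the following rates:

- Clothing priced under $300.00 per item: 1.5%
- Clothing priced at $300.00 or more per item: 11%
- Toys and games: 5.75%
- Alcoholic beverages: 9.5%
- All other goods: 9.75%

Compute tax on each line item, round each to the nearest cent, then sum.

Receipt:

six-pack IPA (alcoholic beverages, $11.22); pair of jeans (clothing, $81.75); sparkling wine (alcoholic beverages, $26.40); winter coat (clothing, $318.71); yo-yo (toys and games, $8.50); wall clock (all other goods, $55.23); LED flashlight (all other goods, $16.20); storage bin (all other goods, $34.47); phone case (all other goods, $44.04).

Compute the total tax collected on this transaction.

$54.97

Six-pack IPA $11.22: alcoholic beverages → 9.5% → $1.07
Pair of jeans $81.75: clothing, under $300.00 → 1.5% → $1.23
Sparkling wine $26.40: alcoholic beverages → 9.5% → $2.51
Winter coat $318.71: clothing, $300.00 or more → 11% → $35.06
Yo-yo $8.50: toys and games → 5.75% → $0.49
Wall clock $55.23: all other goods → 9.75% → $5.38
LED flashlight $16.20: all other goods → 9.75% → $1.58
Storage bin $34.47: all other goods → 9.75% → $3.36
Phone case $44.04: all other goods → 9.75% → $4.29
Total tax = $1.07 + $1.23 + $2.51 + $35.06 + $0.49 + $5.38 + $1.58 + $3.36 + $4.29 = $54.97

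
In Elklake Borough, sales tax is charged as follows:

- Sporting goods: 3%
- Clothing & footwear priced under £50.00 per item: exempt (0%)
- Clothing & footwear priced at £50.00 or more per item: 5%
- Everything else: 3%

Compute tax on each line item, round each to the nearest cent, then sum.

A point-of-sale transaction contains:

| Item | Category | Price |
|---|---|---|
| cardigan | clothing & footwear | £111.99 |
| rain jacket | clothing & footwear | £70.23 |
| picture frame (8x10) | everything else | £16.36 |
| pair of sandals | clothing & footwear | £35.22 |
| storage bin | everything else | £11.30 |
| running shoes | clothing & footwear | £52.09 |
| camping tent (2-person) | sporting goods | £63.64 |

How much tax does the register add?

£14.45

Cardigan £111.99: clothing & footwear, £50.00 or more → 5% → £5.60
Rain jacket £70.23: clothing & footwear, £50.00 or more → 5% → £3.51
Picture frame (8x10) £16.36: everything else → 3% → £0.49
Pair of sandals £35.22: clothing & footwear, under £50.00 → 0% → £0.00
Storage bin £11.30: everything else → 3% → £0.34
Running shoes £52.09: clothing & footwear, £50.00 or more → 5% → £2.60
Camping tent (2-person) £63.64: sporting goods → 3% → £1.91
Total tax = £5.60 + £3.51 + £0.49 + £0.34 + £2.60 + £1.91 = £14.45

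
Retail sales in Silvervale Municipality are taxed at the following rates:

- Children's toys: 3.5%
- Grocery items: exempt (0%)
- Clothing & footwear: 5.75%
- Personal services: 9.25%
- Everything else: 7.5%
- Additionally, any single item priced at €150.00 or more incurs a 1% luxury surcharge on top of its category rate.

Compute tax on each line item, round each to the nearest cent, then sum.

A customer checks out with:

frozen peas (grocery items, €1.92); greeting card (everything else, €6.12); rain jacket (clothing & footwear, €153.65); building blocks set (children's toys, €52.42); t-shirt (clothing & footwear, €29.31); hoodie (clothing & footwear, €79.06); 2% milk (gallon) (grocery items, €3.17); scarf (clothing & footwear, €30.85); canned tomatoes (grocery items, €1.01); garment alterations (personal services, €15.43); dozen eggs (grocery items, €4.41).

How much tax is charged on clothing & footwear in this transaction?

€18.38

Rain jacket €153.65: clothing & footwear → 5.75% + 1% surcharge = 6.75% → €10.37
T-shirt €29.31: clothing & footwear → 5.75% → €1.69
Hoodie €79.06: clothing & footwear → 5.75% → €4.55
Scarf €30.85: clothing & footwear → 5.75% → €1.77
Tax on clothing & footwear = €10.37 + €1.69 + €4.55 + €1.77 = €18.38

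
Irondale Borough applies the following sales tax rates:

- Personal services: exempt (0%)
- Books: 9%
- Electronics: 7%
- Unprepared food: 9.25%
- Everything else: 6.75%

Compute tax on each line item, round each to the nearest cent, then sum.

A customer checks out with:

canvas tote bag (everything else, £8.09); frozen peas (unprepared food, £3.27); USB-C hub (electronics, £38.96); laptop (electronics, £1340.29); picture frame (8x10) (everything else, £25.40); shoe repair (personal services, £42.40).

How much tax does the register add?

£99.11

Canvas tote bag £8.09: everything else → 6.75% → £0.55
Frozen peas £3.27: unprepared food → 9.25% → £0.30
USB-C hub £38.96: electronics → 7% → £2.73
Laptop £1340.29: electronics → 7% → £93.82
Picture frame (8x10) £25.40: everything else → 6.75% → £1.71
Shoe repair £42.40: personal services → 0% → £0.00
Total tax = £0.55 + £0.30 + £2.73 + £93.82 + £1.71 = £99.11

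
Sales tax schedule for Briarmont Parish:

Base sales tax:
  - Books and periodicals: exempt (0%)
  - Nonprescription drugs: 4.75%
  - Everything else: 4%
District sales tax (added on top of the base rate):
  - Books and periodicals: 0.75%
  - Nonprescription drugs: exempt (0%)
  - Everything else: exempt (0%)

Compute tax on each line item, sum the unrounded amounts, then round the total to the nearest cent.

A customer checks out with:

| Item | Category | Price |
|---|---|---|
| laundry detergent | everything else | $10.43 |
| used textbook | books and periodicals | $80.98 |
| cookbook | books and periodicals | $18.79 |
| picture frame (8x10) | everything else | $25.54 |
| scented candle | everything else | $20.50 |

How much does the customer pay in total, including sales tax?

$159.25

Laundry detergent $10.43: everything else → 4% + 0% district = 4% → $0.4172
Used textbook $80.98: books and periodicals → 0% + 0.75% district = 0.75% → $0.60735
Cookbook $18.79: books and periodicals → 0% + 0.75% district = 0.75% → $0.140925
Picture frame (8x10) $25.54: everything else → 4% + 0% district = 4% → $1.0216
Scented candle $20.50: everything else → 4% + 0% district = 4% → $0.82
Subtotal = $156.24; unrounded tax = $3.007075 → $3.01; total due = $159.25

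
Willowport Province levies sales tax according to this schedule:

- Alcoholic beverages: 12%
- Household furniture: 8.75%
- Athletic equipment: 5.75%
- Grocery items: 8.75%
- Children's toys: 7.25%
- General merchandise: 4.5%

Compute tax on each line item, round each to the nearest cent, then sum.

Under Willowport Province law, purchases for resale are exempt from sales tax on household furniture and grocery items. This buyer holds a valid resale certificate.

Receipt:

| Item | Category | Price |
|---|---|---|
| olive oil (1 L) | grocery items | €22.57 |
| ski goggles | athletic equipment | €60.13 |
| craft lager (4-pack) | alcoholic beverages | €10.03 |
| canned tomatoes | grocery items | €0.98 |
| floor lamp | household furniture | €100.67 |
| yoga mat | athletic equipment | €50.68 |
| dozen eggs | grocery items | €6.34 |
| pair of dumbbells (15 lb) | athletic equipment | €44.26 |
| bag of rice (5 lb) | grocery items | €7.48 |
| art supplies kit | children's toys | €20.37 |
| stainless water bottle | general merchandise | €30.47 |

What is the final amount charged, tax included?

€366.94

Olive oil (1 L) €22.57: grocery items, buyer-exempt → 0% → €0.00
Ski goggles €60.13: athletic equipment → 5.75% → €3.46
Craft lager (4-pack) €10.03: alcoholic beverages → 12% → €1.20
Canned tomatoes €0.98: grocery items, buyer-exempt → 0% → €0.00
Floor lamp €100.67: household furniture, buyer-exempt → 0% → €0.00
Yoga mat €50.68: athletic equipment → 5.75% → €2.91
Dozen eggs €6.34: grocery items, buyer-exempt → 0% → €0.00
Pair of dumbbells (15 lb) €44.26: athletic equipment → 5.75% → €2.54
Bag of rice (5 lb) €7.48: grocery items, buyer-exempt → 0% → €0.00
Art supplies kit €20.37: children's toys → 7.25% → €1.48
Stainless water bottle €30.47: general merchandise → 4.5% → €1.37
Subtotal = €353.98; tax = €12.96; total due = €366.94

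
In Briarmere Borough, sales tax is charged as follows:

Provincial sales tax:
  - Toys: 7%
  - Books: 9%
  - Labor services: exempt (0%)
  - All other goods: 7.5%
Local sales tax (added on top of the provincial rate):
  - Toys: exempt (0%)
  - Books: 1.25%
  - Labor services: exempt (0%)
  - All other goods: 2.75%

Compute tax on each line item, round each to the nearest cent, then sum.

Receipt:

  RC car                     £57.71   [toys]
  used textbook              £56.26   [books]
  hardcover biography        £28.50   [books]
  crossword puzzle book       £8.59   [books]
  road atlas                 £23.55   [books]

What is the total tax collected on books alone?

Used textbook £56.26: books → 9% + 1.25% local = 10.25% → £5.77
Hardcover biography £28.50: books → 9% + 1.25% local = 10.25% → £2.92
Crossword puzzle book £8.59: books → 9% + 1.25% local = 10.25% → £0.88
Road atlas £23.55: books → 9% + 1.25% local = 10.25% → £2.41
Tax on books = £5.77 + £2.92 + £0.88 + £2.41 = £11.98

£11.98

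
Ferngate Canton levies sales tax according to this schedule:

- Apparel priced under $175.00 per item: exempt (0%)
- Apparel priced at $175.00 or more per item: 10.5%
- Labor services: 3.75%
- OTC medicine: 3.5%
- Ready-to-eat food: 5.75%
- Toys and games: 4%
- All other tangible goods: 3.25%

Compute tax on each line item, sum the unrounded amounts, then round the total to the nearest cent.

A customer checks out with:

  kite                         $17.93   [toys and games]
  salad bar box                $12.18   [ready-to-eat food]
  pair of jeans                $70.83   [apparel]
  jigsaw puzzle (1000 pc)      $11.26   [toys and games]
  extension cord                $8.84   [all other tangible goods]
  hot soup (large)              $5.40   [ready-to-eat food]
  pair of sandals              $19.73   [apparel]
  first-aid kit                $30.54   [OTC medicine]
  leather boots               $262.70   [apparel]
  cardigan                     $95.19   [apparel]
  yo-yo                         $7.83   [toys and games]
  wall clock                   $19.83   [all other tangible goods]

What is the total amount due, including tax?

$594.34

Kite $17.93: toys and games → 4% → $0.7172
Salad bar box $12.18: ready-to-eat food → 5.75% → $0.70035
Pair of jeans $70.83: apparel, under $175.00 → 0% → $0.00
Jigsaw puzzle (1000 pc) $11.26: toys and games → 4% → $0.4504
Extension cord $8.84: all other tangible goods → 3.25% → $0.2873
Hot soup (large) $5.40: ready-to-eat food → 5.75% → $0.3105
Pair of sandals $19.73: apparel, under $175.00 → 0% → $0.00
First-aid kit $30.54: OTC medicine → 3.5% → $1.0689
Leather boots $262.70: apparel, $175.00 or more → 10.5% → $27.5835
Cardigan $95.19: apparel, under $175.00 → 0% → $0.00
Yo-yo $7.83: toys and games → 4% → $0.3132
Wall clock $19.83: all other tangible goods → 3.25% → $0.644475
Subtotal = $562.26; unrounded tax = $32.075825 → $32.08; total due = $594.34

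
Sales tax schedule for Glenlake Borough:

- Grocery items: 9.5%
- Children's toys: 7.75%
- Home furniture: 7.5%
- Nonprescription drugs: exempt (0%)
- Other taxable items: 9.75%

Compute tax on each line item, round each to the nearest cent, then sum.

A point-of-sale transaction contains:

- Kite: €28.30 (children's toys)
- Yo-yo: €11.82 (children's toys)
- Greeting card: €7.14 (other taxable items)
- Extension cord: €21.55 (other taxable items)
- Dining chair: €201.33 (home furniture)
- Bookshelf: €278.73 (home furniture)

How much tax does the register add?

€41.91

Kite €28.30: children's toys → 7.75% → €2.19
Yo-yo €11.82: children's toys → 7.75% → €0.92
Greeting card €7.14: other taxable items → 9.75% → €0.70
Extension cord €21.55: other taxable items → 9.75% → €2.10
Dining chair €201.33: home furniture → 7.5% → €15.10
Bookshelf €278.73: home furniture → 7.5% → €20.90
Total tax = €2.19 + €0.92 + €0.70 + €2.10 + €15.10 + €20.90 = €41.91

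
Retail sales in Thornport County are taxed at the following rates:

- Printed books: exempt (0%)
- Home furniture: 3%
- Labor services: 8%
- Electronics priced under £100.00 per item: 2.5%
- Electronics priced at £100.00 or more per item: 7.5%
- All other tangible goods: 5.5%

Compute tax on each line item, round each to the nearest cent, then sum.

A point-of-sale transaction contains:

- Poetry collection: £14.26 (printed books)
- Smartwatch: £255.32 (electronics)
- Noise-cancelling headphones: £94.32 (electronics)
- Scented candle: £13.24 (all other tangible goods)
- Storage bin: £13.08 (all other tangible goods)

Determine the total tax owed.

Poetry collection £14.26: printed books → 0% → £0.00
Smartwatch £255.32: electronics, £100.00 or more → 7.5% → £19.15
Noise-cancelling headphones £94.32: electronics, under £100.00 → 2.5% → £2.36
Scented candle £13.24: all other tangible goods → 5.5% → £0.73
Storage bin £13.08: all other tangible goods → 5.5% → £0.72
Total tax = £19.15 + £2.36 + £0.73 + £0.72 = £22.96

£22.96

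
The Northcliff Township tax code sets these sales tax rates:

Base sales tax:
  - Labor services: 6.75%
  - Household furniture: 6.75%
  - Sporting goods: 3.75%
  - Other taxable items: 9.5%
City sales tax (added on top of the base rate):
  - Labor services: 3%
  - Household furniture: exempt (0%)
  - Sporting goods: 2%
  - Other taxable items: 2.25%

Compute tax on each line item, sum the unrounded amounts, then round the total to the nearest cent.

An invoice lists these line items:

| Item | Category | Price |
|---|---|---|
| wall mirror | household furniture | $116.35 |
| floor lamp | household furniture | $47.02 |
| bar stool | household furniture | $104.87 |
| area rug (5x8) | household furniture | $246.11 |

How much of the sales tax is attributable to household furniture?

$34.72

Wall mirror $116.35: household furniture → 6.75% + 0% city = 6.75% → $7.853625
Floor lamp $47.02: household furniture → 6.75% + 0% city = 6.75% → $3.17385
Bar stool $104.87: household furniture → 6.75% + 0% city = 6.75% → $7.078725
Area rug (5x8) $246.11: household furniture → 6.75% + 0% city = 6.75% → $16.612425
Tax on household furniture: unrounded sum = $34.718625 → $34.72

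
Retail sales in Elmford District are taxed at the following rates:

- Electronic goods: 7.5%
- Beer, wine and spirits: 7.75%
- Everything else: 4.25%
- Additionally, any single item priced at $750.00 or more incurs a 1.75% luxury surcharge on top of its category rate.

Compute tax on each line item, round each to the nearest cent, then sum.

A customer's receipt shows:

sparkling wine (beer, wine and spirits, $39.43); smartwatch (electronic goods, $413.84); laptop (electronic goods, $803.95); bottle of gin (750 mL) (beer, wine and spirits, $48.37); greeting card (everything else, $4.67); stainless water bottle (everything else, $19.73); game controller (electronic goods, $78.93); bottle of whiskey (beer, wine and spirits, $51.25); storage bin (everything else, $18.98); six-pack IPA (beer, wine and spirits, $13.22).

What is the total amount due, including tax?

Sparkling wine $39.43: beer, wine and spirits → 7.75% → $3.06
Smartwatch $413.84: electronic goods → 7.5% → $31.04
Laptop $803.95: electronic goods → 7.5% + 1.75% surcharge = 9.25% → $74.37
Bottle of gin (750 mL) $48.37: beer, wine and spirits → 7.75% → $3.75
Greeting card $4.67: everything else → 4.25% → $0.20
Stainless water bottle $19.73: everything else → 4.25% → $0.84
Game controller $78.93: electronic goods → 7.5% → $5.92
Bottle of whiskey $51.25: beer, wine and spirits → 7.75% → $3.97
Storage bin $18.98: everything else → 4.25% → $0.81
Six-pack IPA $13.22: beer, wine and spirits → 7.75% → $1.02
Subtotal = $1492.37; tax = $124.98; total due = $1617.35

$1617.35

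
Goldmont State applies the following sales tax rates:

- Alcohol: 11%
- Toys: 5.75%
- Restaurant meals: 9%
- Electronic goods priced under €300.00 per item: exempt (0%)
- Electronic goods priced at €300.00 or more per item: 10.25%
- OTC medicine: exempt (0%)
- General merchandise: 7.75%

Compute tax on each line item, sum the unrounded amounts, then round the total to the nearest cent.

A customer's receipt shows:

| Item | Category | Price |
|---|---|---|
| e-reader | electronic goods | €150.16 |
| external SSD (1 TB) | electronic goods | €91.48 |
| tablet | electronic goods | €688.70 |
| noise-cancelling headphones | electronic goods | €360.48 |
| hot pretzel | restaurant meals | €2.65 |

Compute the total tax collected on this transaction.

E-reader €150.16: electronic goods, under €300.00 → 0% → €0.00
External SSD (1 TB) €91.48: electronic goods, under €300.00 → 0% → €0.00
Tablet €688.70: electronic goods, €300.00 or more → 10.25% → €70.59175
Noise-cancelling headphones €360.48: electronic goods, €300.00 or more → 10.25% → €36.9492
Hot pretzel €2.65: restaurant meals → 9% → €0.2385
Unrounded tax sum = €107.77945 → €107.78

€107.78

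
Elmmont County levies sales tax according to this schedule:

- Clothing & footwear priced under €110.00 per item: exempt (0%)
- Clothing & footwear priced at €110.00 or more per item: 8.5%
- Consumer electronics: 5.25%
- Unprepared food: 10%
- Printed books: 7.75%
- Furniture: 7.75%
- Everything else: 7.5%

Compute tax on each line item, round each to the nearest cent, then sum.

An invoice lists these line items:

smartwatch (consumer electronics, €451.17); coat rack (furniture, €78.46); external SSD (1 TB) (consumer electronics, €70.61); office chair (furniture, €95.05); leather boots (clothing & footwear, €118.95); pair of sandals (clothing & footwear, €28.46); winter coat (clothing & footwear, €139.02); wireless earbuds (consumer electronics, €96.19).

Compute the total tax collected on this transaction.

€67.83

Smartwatch €451.17: consumer electronics → 5.25% → €23.69
Coat rack €78.46: furniture → 7.75% → €6.08
External SSD (1 TB) €70.61: consumer electronics → 5.25% → €3.71
Office chair €95.05: furniture → 7.75% → €7.37
Leather boots €118.95: clothing & footwear, €110.00 or more → 8.5% → €10.11
Pair of sandals €28.46: clothing & footwear, under €110.00 → 0% → €0.00
Winter coat €139.02: clothing & footwear, €110.00 or more → 8.5% → €11.82
Wireless earbuds €96.19: consumer electronics → 5.25% → €5.05
Total tax = €23.69 + €6.08 + €3.71 + €7.37 + €10.11 + €11.82 + €5.05 = €67.83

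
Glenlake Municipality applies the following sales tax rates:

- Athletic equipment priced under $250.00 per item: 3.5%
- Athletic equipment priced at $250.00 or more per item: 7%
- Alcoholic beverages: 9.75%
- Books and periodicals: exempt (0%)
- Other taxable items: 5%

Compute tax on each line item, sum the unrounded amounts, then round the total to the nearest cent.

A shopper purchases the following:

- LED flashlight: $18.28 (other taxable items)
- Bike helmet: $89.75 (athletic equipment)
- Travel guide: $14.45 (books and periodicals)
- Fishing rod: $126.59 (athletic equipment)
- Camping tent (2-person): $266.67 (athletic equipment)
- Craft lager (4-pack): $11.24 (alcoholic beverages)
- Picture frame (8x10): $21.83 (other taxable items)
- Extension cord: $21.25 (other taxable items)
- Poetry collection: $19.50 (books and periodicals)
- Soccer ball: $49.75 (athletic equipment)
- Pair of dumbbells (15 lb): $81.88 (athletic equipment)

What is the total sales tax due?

$35.01

LED flashlight $18.28: other taxable items → 5% → $0.914
Bike helmet $89.75: athletic equipment, under $250.00 → 3.5% → $3.14125
Travel guide $14.45: books and periodicals → 0% → $0.00
Fishing rod $126.59: athletic equipment, under $250.00 → 3.5% → $4.43065
Camping tent (2-person) $266.67: athletic equipment, $250.00 or more → 7% → $18.6669
Craft lager (4-pack) $11.24: alcoholic beverages → 9.75% → $1.0959
Picture frame (8x10) $21.83: other taxable items → 5% → $1.0915
Extension cord $21.25: other taxable items → 5% → $1.0625
Poetry collection $19.50: books and periodicals → 0% → $0.00
Soccer ball $49.75: athletic equipment, under $250.00 → 3.5% → $1.74125
Pair of dumbbells (15 lb) $81.88: athletic equipment, under $250.00 → 3.5% → $2.8658
Unrounded tax sum = $35.00975 → $35.01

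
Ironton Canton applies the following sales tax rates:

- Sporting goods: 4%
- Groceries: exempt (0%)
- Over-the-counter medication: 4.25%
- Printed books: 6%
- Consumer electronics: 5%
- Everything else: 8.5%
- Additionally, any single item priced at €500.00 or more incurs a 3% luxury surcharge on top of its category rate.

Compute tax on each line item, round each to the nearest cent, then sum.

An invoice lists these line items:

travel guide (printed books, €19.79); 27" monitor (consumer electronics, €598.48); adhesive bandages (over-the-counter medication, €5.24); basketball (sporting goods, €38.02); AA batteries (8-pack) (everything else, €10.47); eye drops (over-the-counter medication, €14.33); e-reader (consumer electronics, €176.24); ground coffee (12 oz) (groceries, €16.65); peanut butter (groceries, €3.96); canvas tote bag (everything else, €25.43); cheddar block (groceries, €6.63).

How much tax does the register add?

Travel guide €19.79: printed books → 6% → €1.19
27" monitor €598.48: consumer electronics → 5% + 3% surcharge = 8% → €47.88
Adhesive bandages €5.24: over-the-counter medication → 4.25% → €0.22
Basketball €38.02: sporting goods → 4% → €1.52
AA batteries (8-pack) €10.47: everything else → 8.5% → €0.89
Eye drops €14.33: over-the-counter medication → 4.25% → €0.61
E-reader €176.24: consumer electronics → 5% → €8.81
Ground coffee (12 oz) €16.65: groceries → 0% → €0.00
Peanut butter €3.96: groceries → 0% → €0.00
Canvas tote bag €25.43: everything else → 8.5% → €2.16
Cheddar block €6.63: groceries → 0% → €0.00
Total tax = €1.19 + €47.88 + €0.22 + €1.52 + €0.89 + €0.61 + €8.81 + €2.16 = €63.28

€63.28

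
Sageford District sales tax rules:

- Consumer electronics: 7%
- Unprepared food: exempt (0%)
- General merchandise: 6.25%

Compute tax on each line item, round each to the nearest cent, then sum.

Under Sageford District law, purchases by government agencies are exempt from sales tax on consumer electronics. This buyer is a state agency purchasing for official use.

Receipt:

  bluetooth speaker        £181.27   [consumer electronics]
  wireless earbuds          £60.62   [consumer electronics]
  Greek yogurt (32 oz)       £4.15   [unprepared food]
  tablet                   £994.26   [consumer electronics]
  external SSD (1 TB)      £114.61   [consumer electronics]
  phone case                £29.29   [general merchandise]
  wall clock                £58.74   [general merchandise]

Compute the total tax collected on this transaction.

Bluetooth speaker £181.27: consumer electronics, buyer-exempt → 0% → £0.00
Wireless earbuds £60.62: consumer electronics, buyer-exempt → 0% → £0.00
Greek yogurt (32 oz) £4.15: unprepared food → 0% → £0.00
Tablet £994.26: consumer electronics, buyer-exempt → 0% → £0.00
External SSD (1 TB) £114.61: consumer electronics, buyer-exempt → 0% → £0.00
Phone case £29.29: general merchandise → 6.25% → £1.83
Wall clock £58.74: general merchandise → 6.25% → £3.67
Total tax = £1.83 + £3.67 = £5.50

£5.50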